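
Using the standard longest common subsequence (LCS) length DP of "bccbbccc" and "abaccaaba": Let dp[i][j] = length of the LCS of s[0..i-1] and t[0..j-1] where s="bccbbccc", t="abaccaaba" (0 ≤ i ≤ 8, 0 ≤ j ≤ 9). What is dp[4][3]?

1

   ''  a  b  a  c  c  a  a  b  a
''  0  0  0  0  0  0  0  0  0  0
 b  0  0  1  1  1  1  1  1  1  1
 c  0  0  1  1  2  2  2  2  2  2
 c  0  0  1  1  2  3  3  3  3  3
 b  0  0  1  1  2  3  3  3  4  4
 b  0  0  1  1  2  3  3  3  4  4
 c  0  0  1  1  2  3  3  3  4  4
 c  0  0  1  1  2  3  3  3  4  4
 c  0  0  1  1  2  3  3  3  4  4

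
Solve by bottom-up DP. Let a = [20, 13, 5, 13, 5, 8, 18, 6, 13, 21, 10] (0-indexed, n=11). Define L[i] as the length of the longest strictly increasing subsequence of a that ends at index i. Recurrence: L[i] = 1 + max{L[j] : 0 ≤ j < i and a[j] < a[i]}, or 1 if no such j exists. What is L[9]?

4

   i    0    1    2    3    4    5    6    7    8    9   10
a[i]   20   13    5   13    5    8   18    6   13   21   10
L[i]    1    1    1    2    1    2    3    2    3    4    3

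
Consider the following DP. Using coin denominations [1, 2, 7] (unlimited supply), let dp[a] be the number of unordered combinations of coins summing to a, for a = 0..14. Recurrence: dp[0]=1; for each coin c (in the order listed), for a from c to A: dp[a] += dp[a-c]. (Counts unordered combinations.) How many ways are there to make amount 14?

after  coin     0     1     2     3     4     5     6     7     8     9    10    11    12    13    14
          1     1     1     1     1     1     1     1     1     1     1     1     1     1     1     1
          2     1     1     2     2     3     3     4     4     5     5     6     6     7     7     8
          7     1     1     2     2     3     3     4     5     6     7     8     9    10    11    13

13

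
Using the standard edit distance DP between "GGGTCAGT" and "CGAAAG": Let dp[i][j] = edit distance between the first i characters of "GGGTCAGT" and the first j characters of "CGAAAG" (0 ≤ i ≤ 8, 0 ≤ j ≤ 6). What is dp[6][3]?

4

   ''  C  G  A  A  A  G
''  0  1  2  3  4  5  6
 G  1  1  1  2  3  4  5
 G  2  2  1  2  3  4  4
 G  3  3  2  2  3  4  4
 T  4  4  3  3  3  4  5
 C  5  4  4  4  4  4  5
 A  6  5  5  4  4  4  5
 G  7  6  5  5  5  5  4
 T  8  7  6  6  6  6  5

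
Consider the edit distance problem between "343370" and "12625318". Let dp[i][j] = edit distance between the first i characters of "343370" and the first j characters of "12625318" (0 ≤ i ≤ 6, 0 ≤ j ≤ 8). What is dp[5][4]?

   ''  1  2  6  2  5  3  1  8
''  0  1  2  3  4  5  6  7  8
 3  1  1  2  3  4  5  5  6  7
 4  2  2  2  3  4  5  6  6  7
 3  3  3  3  3  4  5  5  6  7
 3  4  4  4  4  4  5  5  6  7
 7  5  5  5  5  5  5  6  6  7
 0  6  6  6  6  6  6  6  7  7

5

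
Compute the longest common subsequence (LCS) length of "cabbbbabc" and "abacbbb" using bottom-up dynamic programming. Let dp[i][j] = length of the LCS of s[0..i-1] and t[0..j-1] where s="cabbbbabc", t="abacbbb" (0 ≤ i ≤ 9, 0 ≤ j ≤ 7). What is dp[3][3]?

2

   ''  a  b  a  c  b  b  b
''  0  0  0  0  0  0  0  0
 c  0  0  0  0  1  1  1  1
 a  0  1  1  1  1  1  1  1
 b  0  1  2  2  2  2  2  2
 b  0  1  2  2  2  3  3  3
 b  0  1  2  2  2  3  4  4
 b  0  1  2  2  2  3  4  5
 a  0  1  2  3  3  3  4  5
 b  0  1  2  3  3  4  4  5
 c  0  1  2  3  4  4  4  5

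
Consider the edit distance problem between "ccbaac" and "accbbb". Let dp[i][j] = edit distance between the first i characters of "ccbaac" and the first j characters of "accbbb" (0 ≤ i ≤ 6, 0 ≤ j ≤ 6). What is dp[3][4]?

   ''  a  c  c  b  b  b
''  0  1  2  3  4  5  6
 c  1  1  1  2  3  4  5
 c  2  2  1  1  2  3  4
 b  3  3  2  2  1  2  3
 a  4  3  3  3  2  2  3
 a  5  4  4  4  3  3  3
 c  6  5  4  4  4  4  4

1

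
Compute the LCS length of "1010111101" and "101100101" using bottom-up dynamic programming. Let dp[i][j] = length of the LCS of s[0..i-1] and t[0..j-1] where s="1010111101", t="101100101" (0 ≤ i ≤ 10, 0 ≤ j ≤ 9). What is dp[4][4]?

   ''  1  0  1  1  0  0  1  0  1
''  0  0  0  0  0  0  0  0  0  0
 1  0  1  1  1  1  1  1  1  1  1
 0  0  1  2  2  2  2  2  2  2  2
 1  0  1  2  3  3  3  3  3  3  3
 0  0  1  2  3  3  4  4  4  4  4
 1  0  1  2  3  4  4  4  5  5  5
 1  0  1  2  3  4  4  4  5  5  6
 1  0  1  2  3  4  4  4  5  5  6
 1  0  1  2  3  4  4  4  5  5  6
 0  0  1  2  3  4  5  5  5  6  6
 1  0  1  2  3  4  5  5  6  6  7

3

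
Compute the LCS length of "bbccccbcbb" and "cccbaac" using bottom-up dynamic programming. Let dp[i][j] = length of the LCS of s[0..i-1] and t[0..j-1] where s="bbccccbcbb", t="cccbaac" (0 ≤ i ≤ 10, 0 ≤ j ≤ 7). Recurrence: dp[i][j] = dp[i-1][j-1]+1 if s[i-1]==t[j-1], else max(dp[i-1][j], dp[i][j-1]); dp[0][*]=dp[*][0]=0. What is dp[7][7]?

4

   ''  c  c  c  b  a  a  c
''  0  0  0  0  0  0  0  0
 b  0  0  0  0  1  1  1  1
 b  0  0  0  0  1  1  1  1
 c  0  1  1  1  1  1  1  2
 c  0  1  2  2  2  2  2  2
 c  0  1  2  3  3  3  3  3
 c  0  1  2  3  3  3  3  4
 b  0  1  2  3  4  4  4  4
 c  0  1  2  3  4  4  4  5
 b  0  1  2  3  4  4  4  5
 b  0  1  2  3  4  4  4  5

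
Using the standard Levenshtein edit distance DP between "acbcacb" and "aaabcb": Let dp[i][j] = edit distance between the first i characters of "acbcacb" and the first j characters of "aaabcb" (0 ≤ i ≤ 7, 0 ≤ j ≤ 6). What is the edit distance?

4

   ''  a  a  a  b  c  b
''  0  1  2  3  4  5  6
 a  1  0  1  2  3  4  5
 c  2  1  1  2  3  3  4
 b  3  2  2  2  2  3  3
 c  4  3  3  3  3  2  3
 a  5  4  3  3  4  3  3
 c  6  5  4  4  4  4  4
 b  7  6  5  5  4  5  4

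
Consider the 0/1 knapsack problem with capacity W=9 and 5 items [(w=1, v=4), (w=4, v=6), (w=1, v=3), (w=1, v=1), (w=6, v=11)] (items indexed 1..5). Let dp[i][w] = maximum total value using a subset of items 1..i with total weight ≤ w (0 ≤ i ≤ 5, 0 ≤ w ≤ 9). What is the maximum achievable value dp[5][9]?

i\w   0   1   2   3   4   5   6   7   8   9
  0   0   0   0   0   0   0   0   0   0   0
  1   0   4   4   4   4   4   4   4   4   4
  2   0   4   4   4   6  10  10  10  10  10
  3   0   4   7   7   7  10  13  13  13  13
  4   0   4   7   8   8  10  13  14  14  14
  5   0   4   7   8   8  10  13  15  18  19

19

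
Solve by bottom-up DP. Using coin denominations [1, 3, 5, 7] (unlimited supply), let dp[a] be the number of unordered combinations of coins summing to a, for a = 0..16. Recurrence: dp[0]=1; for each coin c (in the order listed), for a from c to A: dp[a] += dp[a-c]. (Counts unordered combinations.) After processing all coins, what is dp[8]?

6

after  coin     0     1     2     3     4     5     6     7     8     9    10    11    12    13    14    15    16
          1     1     1     1     1     1     1     1     1     1     1     1     1     1     1     1     1     1
          3     1     1     1     2     2     2     3     3     3     4     4     4     5     5     5     6     6
          5     1     1     1     2     2     3     4     4     5     6     7     8     9    10    11    13    14
          7     1     1     1     2     2     3     4     5     6     7     9    10    12    14    16    19    21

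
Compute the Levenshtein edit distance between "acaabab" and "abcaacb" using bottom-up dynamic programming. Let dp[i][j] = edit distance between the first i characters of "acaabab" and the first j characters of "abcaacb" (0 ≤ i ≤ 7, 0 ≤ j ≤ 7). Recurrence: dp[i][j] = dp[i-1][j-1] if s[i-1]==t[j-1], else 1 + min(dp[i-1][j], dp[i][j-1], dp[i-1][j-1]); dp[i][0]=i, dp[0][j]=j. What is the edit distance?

   ''  a  b  c  a  a  c  b
''  0  1  2  3  4  5  6  7
 a  1  0  1  2  3  4  5  6
 c  2  1  1  1  2  3  4  5
 a  3  2  2  2  1  2  3  4
 a  4  3  3  3  2  1  2  3
 b  5  4  3  4  3  2  2  2
 a  6  5  4  4  4  3  3  3
 b  7  6  5  5  5  4  4  3

3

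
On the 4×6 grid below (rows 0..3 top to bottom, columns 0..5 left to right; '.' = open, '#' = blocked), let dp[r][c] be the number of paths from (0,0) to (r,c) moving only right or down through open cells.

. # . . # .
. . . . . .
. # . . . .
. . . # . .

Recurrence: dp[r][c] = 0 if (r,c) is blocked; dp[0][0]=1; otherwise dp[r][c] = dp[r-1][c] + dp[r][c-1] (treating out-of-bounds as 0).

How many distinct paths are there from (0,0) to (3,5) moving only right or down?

r\c   0   1   2   3   4   5
  0   1   0   0   0   0   0
  1   1   1   1   1   1   1
  2   1   0   1   2   3   4
  3   1   1   2   0   3   7

7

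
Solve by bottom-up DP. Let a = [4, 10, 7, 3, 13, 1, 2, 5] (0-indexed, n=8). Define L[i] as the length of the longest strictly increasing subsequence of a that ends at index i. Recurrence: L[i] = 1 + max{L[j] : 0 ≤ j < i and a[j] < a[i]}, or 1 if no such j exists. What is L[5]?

1

   i    0    1    2    3    4    5    6    7
a[i]    4   10    7    3   13    1    2    5
L[i]    1    2    2    1    3    1    2    3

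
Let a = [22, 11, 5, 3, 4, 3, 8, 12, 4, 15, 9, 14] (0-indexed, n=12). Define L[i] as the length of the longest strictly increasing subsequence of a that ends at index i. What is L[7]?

   i    0    1    2    3    4    5    6    7    8    9   10   11
a[i]   22   11    5    3    4    3    8   12    4   15    9   14
L[i]    1    1    1    1    2    1    3    4    2    5    4    5

4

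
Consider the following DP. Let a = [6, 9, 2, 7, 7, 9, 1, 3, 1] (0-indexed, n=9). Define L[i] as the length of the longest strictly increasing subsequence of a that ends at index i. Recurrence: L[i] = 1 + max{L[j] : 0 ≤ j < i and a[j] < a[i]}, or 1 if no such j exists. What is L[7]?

2

   i    0    1    2    3    4    5    6    7    8
a[i]    6    9    2    7    7    9    1    3    1
L[i]    1    2    1    2    2    3    1    2    1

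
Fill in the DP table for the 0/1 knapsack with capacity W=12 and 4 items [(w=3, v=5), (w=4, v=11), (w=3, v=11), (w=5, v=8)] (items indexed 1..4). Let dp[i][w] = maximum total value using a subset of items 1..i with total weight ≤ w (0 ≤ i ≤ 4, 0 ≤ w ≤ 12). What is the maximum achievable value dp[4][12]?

i\w   0   1   2   3   4   5   6   7   8   9  10  11  12
  0   0   0   0   0   0   0   0   0   0   0   0   0   0
  1   0   0   0   5   5   5   5   5   5   5   5   5   5
  2   0   0   0   5  11  11  11  16  16  16  16  16  16
  3   0   0   0  11  11  11  16  22  22  22  27  27  27
  4   0   0   0  11  11  11  16  22  22  22  27  27  30

30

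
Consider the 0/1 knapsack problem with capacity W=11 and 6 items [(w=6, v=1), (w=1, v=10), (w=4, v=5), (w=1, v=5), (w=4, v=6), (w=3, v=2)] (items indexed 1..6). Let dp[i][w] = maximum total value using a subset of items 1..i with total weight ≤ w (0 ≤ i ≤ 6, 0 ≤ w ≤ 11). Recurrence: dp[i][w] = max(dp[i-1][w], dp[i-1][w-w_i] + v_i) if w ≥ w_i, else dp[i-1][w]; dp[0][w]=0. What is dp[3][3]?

10

i\w   0   1   2   3   4   5   6   7   8   9  10  11
  0   0   0   0   0   0   0   0   0   0   0   0   0
  1   0   0   0   0   0   0   1   1   1   1   1   1
  2   0  10  10  10  10  10  10  11  11  11  11  11
  3   0  10  10  10  10  15  15  15  15  15  15  16
  4   0  10  15  15  15  15  20  20  20  20  20  20
  5   0  10  15  15  15  16  21  21  21  21  26  26
  6   0  10  15  15  15  17  21  21  21  23  26  26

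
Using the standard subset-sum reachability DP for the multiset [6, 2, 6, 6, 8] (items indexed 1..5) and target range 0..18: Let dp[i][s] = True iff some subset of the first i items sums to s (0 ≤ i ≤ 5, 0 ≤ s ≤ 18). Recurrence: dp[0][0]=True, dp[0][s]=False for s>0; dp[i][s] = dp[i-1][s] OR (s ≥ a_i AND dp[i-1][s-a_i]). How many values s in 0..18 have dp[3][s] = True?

i\s   0   1   2   3   4   5   6   7   8   9  10  11  12  13  14  15  16  17  18
  0   T   F   F   F   F   F   F   F   F   F   F   F   F   F   F   F   F   F   F
  1   T   F   F   F   F   F   T   F   F   F   F   F   F   F   F   F   F   F   F
  2   T   F   T   F   F   F   T   F   T   F   F   F   F   F   F   F   F   F   F
  3   T   F   T   F   F   F   T   F   T   F   F   F   T   F   T   F   F   F   F
  4   T   F   T   F   F   F   T   F   T   F   F   F   T   F   T   F   F   F   T
  5   T   F   T   F   F   F   T   F   T   F   T   F   T   F   T   F   T   F   T

6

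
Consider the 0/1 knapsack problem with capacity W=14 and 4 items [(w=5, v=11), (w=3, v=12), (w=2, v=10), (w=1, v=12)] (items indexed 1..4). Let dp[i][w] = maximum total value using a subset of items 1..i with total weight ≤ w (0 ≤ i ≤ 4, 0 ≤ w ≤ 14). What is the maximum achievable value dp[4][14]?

45

i\w   0   1   2   3   4   5   6   7   8   9  10  11  12  13  14
  0   0   0   0   0   0   0   0   0   0   0   0   0   0   0   0
  1   0   0   0   0   0  11  11  11  11  11  11  11  11  11  11
  2   0   0   0  12  12  12  12  12  23  23  23  23  23  23  23
  3   0   0  10  12  12  22  22  22  23  23  33  33  33  33  33
  4   0  12  12  22  24  24  34  34  34  35  35  45  45  45  45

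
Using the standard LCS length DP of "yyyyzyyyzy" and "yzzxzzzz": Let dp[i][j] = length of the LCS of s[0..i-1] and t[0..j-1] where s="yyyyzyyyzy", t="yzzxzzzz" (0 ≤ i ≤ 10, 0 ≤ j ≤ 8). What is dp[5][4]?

2

   ''  y  z  z  x  z  z  z  z
''  0  0  0  0  0  0  0  0  0
 y  0  1  1  1  1  1  1  1  1
 y  0  1  1  1  1  1  1  1  1
 y  0  1  1  1  1  1  1  1  1
 y  0  1  1  1  1  1  1  1  1
 z  0  1  2  2  2  2  2  2  2
 y  0  1  2  2  2  2  2  2  2
 y  0  1  2  2  2  2  2  2  2
 y  0  1  2  2  2  2  2  2  2
 z  0  1  2  3  3  3  3  3  3
 y  0  1  2  3  3  3  3  3  3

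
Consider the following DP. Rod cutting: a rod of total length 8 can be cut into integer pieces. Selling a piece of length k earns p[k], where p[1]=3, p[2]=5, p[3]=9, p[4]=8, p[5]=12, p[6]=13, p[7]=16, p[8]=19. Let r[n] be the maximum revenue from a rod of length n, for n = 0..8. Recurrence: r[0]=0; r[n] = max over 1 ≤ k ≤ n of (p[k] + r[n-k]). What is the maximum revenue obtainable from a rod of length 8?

24

   n    0    1    2    3    4    5    6    7    8
r[n]    0    3    6    9   12   15   18   21   24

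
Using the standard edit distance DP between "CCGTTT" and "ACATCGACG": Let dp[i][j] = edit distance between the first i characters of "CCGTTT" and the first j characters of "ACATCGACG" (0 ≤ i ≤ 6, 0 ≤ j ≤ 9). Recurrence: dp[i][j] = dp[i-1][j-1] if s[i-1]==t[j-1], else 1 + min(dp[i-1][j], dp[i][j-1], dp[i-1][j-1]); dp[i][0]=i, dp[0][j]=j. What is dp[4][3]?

   ''  A  C  A  T  C  G  A  C  G
''  0  1  2  3  4  5  6  7  8  9
 C  1  1  1  2  3  4  5  6  7  8
 C  2  2  1  2  3  3  4  5  6  7
 G  3  3  2  2  3  4  3  4  5  6
 T  4  4  3  3  2  3  4  4  5  6
 T  5  5  4  4  3  3  4  5  5  6
 T  6  6  5  5  4  4  4  5  6  6

3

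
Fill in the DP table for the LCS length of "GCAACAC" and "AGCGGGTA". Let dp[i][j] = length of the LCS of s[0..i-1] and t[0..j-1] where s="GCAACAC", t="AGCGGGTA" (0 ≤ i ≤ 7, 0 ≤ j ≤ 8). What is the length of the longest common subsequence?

   ''  A  G  C  G  G  G  T  A
''  0  0  0  0  0  0  0  0  0
 G  0  0  1  1  1  1  1  1  1
 C  0  0  1  2  2  2  2  2  2
 A  0  1  1  2  2  2  2  2  3
 A  0  1  1  2  2  2  2  2  3
 C  0  1  1  2  2  2  2  2  3
 A  0  1  1  2  2  2  2  2  3
 C  0  1  1  2  2  2  2  2  3

3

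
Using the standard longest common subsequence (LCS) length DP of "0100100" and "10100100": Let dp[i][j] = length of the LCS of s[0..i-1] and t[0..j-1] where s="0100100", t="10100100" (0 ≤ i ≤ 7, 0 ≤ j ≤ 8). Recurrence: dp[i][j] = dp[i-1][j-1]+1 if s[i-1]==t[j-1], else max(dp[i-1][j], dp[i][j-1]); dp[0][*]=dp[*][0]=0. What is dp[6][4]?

4

   ''  1  0  1  0  0  1  0  0
''  0  0  0  0  0  0  0  0  0
 0  0  0  1  1  1  1  1  1  1
 1  0  1  1  2  2  2  2  2  2
 0  0  1  2  2  3  3  3  3  3
 0  0  1  2  2  3  4  4  4  4
 1  0  1  2  3  3  4  5  5  5
 0  0  1  2  3  4  4  5  6  6
 0  0  1  2  3  4  5  5  6  7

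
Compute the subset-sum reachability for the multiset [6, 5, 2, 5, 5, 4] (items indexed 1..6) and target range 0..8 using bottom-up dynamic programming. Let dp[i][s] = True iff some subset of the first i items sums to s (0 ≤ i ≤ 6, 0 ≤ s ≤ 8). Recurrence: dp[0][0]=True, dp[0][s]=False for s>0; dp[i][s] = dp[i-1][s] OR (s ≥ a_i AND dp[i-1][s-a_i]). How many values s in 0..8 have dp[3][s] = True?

6

i\s   0   1   2   3   4   5   6   7   8
  0   T   F   F   F   F   F   F   F   F
  1   T   F   F   F   F   F   T   F   F
  2   T   F   F   F   F   T   T   F   F
  3   T   F   T   F   F   T   T   T   T
  4   T   F   T   F   F   T   T   T   T
  5   T   F   T   F   F   T   T   T   T
  6   T   F   T   F   T   T   T   T   T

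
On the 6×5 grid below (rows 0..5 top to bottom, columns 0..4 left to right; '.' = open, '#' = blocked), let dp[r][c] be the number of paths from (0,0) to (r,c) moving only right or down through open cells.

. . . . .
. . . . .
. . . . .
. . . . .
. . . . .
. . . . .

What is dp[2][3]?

10

r\c   0   1   2   3   4
  0   1   1   1   1   1
  1   1   2   3   4   5
  2   1   3   6  10  15
  3   1   4  10  20  35
  4   1   5  15  35  70
  5   1   6  21  56 126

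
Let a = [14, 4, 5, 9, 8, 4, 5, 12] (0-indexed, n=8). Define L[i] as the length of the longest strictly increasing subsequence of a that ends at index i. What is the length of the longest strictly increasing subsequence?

4

   i    0    1    2    3    4    5    6    7
a[i]   14    4    5    9    8    4    5   12
L[i]    1    1    2    3    3    1    2    4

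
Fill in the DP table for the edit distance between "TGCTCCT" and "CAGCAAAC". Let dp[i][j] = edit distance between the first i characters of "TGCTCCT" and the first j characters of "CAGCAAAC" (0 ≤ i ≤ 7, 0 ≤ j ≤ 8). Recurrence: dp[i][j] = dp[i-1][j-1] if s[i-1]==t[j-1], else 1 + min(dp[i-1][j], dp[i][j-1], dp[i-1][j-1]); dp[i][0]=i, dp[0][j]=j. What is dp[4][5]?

3

   ''  C  A  G  C  A  A  A  C
''  0  1  2  3  4  5  6  7  8
 T  1  1  2  3  4  5  6  7  8
 G  2  2  2  2  3  4  5  6  7
 C  3  2  3  3  2  3  4  5  6
 T  4  3  3  4  3  3  4  5  6
 C  5  4  4  4  4  4  4  5  5
 C  6  5  5  5  4  5  5  5  5
 T  7  6  6  6  5  5  6  6  6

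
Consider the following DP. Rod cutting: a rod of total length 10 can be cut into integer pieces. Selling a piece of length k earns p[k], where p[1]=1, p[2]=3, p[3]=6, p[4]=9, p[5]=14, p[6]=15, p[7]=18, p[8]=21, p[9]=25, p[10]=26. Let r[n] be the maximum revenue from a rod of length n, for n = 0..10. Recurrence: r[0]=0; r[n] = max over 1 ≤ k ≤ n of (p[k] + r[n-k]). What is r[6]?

   n    0    1    2    3    4    5    6    7    8    9   10
r[n]    0    1    3    6    9   14   15   18   21   25   28

15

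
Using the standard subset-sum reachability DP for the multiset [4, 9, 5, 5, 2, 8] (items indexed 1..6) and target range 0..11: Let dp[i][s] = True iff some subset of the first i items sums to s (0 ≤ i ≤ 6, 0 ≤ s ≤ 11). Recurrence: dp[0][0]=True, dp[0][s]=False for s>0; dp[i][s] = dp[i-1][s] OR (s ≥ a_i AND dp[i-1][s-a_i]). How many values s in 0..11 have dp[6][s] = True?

10

i\s   0   1   2   3   4   5   6   7   8   9  10  11
  0   T   F   F   F   F   F   F   F   F   F   F   F
  1   T   F   F   F   T   F   F   F   F   F   F   F
  2   T   F   F   F   T   F   F   F   F   T   F   F
  3   T   F   F   F   T   T   F   F   F   T   F   F
  4   T   F   F   F   T   T   F   F   F   T   T   F
  5   T   F   T   F   T   T   T   T   F   T   T   T
  6   T   F   T   F   T   T   T   T   T   T   T   T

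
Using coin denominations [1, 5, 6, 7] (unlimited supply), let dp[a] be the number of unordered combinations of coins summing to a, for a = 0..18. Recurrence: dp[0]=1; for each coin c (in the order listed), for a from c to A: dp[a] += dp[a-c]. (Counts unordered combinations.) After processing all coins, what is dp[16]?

after  coin     0     1     2     3     4     5     6     7     8     9    10    11    12    13    14    15    16    17    18
          1     1     1     1     1     1     1     1     1     1     1     1     1     1     1     1     1     1     1     1
          5     1     1     1     1     1     2     2     2     2     2     3     3     3     3     3     4     4     4     4
          6     1     1     1     1     1     2     3     3     3     3     4     5     6     6     6     7     8     9    10
          7     1     1     1     1     1     2     3     4     4     4     5     6     8     9    10    11    12    14    16

12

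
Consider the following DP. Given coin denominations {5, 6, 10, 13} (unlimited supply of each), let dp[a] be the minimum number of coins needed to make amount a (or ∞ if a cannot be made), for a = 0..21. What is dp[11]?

 a  0  1  2  3  4  5  6  7  8  9 10 11 12 13 14 15 16 17 18 19 20 21
dp  0  -  -  -  -  1  1  -  -  -  1  2  2  1  -  2  2  3  2  2  2  3
(- denotes ∞ / unreachable)

2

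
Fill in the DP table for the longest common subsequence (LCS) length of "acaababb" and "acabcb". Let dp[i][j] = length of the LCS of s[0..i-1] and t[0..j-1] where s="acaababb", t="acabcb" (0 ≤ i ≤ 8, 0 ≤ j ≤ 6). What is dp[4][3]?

3

   ''  a  c  a  b  c  b
''  0  0  0  0  0  0  0
 a  0  1  1  1  1  1  1
 c  0  1  2  2  2  2  2
 a  0  1  2  3  3  3  3
 a  0  1  2  3  3  3  3
 b  0  1  2  3  4  4  4
 a  0  1  2  3  4  4  4
 b  0  1  2  3  4  4  5
 b  0  1  2  3  4  4  5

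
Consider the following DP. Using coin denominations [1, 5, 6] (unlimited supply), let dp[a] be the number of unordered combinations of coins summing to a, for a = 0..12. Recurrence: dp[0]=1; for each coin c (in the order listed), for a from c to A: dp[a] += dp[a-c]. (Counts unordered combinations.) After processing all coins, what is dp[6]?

3

after  coin     0     1     2     3     4     5     6     7     8     9    10    11    12
          1     1     1     1     1     1     1     1     1     1     1     1     1     1
          5     1     1     1     1     1     2     2     2     2     2     3     3     3
          6     1     1     1     1     1     2     3     3     3     3     4     5     6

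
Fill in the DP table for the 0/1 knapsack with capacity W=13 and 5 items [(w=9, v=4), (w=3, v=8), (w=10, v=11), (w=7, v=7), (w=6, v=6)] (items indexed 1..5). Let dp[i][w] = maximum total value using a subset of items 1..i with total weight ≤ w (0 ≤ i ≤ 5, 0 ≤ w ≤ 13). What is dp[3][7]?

8

i\w   0   1   2   3   4   5   6   7   8   9  10  11  12  13
  0   0   0   0   0   0   0   0   0   0   0   0   0   0   0
  1   0   0   0   0   0   0   0   0   0   4   4   4   4   4
  2   0   0   0   8   8   8   8   8   8   8   8   8  12  12
  3   0   0   0   8   8   8   8   8   8   8  11  11  12  19
  4   0   0   0   8   8   8   8   8   8   8  15  15  15  19
  5   0   0   0   8   8   8   8   8   8  14  15  15  15  19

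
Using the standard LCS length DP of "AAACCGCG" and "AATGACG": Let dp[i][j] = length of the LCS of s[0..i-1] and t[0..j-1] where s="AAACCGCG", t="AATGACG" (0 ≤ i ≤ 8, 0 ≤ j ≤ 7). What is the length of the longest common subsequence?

   ''  A  A  T  G  A  C  G
''  0  0  0  0  0  0  0  0
 A  0  1  1  1  1  1  1  1
 A  0  1  2  2  2  2  2  2
 A  0  1  2  2  2  3  3  3
 C  0  1  2  2  2  3  4  4
 C  0  1  2  2  2  3  4  4
 G  0  1  2  2  3  3  4  5
 C  0  1  2  2  3  3  4  5
 G  0  1  2  2  3  3  4  5

5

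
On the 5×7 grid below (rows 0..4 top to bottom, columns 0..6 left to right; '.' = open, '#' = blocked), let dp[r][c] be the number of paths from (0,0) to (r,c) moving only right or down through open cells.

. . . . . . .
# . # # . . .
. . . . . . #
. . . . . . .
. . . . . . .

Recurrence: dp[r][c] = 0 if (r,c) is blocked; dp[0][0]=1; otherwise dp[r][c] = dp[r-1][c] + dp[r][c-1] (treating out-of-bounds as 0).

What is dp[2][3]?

r\c   0   1   2   3   4   5   6
  0   1   1   1   1   1   1   1
  1   0   1   0   0   1   2   3
  2   0   1   1   1   2   4   0
  3   0   1   2   3   5   9   9
  4   0   1   3   6  11  20  29

1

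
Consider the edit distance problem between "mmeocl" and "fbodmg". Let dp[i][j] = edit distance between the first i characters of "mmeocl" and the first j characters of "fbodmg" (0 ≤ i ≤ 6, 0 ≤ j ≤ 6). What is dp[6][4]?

   ''  f  b  o  d  m  g
''  0  1  2  3  4  5  6
 m  1  1  2  3  4  4  5
 m  2  2  2  3  4  4  5
 e  3  3  3  3  4  5  5
 o  4  4  4  3  4  5  6
 c  5  5  5  4  4  5  6
 l  6  6  6  5  5  5  6

5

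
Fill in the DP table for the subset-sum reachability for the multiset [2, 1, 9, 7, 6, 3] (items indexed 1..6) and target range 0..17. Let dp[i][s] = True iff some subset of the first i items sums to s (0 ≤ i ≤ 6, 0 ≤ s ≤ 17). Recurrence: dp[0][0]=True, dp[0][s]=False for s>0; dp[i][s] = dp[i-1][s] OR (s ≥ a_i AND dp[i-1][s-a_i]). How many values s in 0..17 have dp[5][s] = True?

i\s   0   1   2   3   4   5   6   7   8   9  10  11  12  13  14  15  16  17
  0   T   F   F   F   F   F   F   F   F   F   F   F   F   F   F   F   F   F
  1   T   F   T   F   F   F   F   F   F   F   F   F   F   F   F   F   F   F
  2   T   T   T   T   F   F   F   F   F   F   F   F   F   F   F   F   F   F
  3   T   T   T   T   F   F   F   F   F   T   T   T   T   F   F   F   F   F
  4   T   T   T   T   F   F   F   T   T   T   T   T   T   F   F   F   T   T
  5   T   T   T   T   F   F   T   T   T   T   T   T   T   T   T   T   T   T
  6   T   T   T   T   T   T   T   T   T   T   T   T   T   T   T   T   T   T

16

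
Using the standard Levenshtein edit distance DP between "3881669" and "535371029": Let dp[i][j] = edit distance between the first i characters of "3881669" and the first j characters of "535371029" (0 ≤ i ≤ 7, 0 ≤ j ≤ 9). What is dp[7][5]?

7

   ''  5  3  5  3  7  1  0  2  9
''  0  1  2  3  4  5  6  7  8  9
 3  1  1  1  2  3  4  5  6  7  8
 8  2  2  2  2  3  4  5  6  7  8
 8  3  3  3  3  3  4  5  6  7  8
 1  4  4  4  4  4  4  4  5  6  7
 6  5  5  5  5  5  5  5  5  6  7
 6  6  6  6  6  6  6  6  6  6  7
 9  7  7  7  7  7  7  7  7  7  6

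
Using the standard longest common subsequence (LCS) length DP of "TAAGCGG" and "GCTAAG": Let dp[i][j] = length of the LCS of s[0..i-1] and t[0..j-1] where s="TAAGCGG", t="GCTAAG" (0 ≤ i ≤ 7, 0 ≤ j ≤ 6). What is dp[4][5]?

   ''  G  C  T  A  A  G
''  0  0  0  0  0  0  0
 T  0  0  0  1  1  1  1
 A  0  0  0  1  2  2  2
 A  0  0  0  1  2  3  3
 G  0  1  1  1  2  3  4
 C  0  1  2  2  2  3  4
 G  0  1  2  2  2  3  4
 G  0  1  2  2  2  3  4

3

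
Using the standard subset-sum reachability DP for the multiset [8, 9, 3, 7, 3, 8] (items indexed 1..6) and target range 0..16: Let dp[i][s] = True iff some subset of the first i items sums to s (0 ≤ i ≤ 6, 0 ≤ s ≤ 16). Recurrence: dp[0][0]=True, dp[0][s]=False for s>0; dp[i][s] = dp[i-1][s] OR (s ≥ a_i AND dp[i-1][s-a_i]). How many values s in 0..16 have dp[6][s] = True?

i\s   0   1   2   3   4   5   6   7   8   9  10  11  12  13  14  15  16
  0   T   F   F   F   F   F   F   F   F   F   F   F   F   F   F   F   F
  1   T   F   F   F   F   F   F   F   T   F   F   F   F   F   F   F   F
  2   T   F   F   F   F   F   F   F   T   T   F   F   F   F   F   F   F
  3   T   F   F   T   F   F   F   F   T   T   F   T   T   F   F   F   F
  4   T   F   F   T   F   F   F   T   T   T   T   T   T   F   F   T   T
  5   T   F   F   T   F   F   T   T   T   T   T   T   T   T   T   T   T
  6   T   F   F   T   F   F   T   T   T   T   T   T   T   T   T   T   T

13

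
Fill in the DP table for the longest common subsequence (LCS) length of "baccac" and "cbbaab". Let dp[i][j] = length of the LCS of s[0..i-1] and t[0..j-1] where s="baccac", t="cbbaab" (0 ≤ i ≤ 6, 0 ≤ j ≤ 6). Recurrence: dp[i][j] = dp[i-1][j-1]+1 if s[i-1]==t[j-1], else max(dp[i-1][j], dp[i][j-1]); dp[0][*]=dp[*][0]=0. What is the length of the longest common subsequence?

   ''  c  b  b  a  a  b
''  0  0  0  0  0  0  0
 b  0  0  1  1  1  1  1
 a  0  0  1  1  2  2  2
 c  0  1  1  1  2  2  2
 c  0  1  1  1  2  2  2
 a  0  1  1  1  2  3  3
 c  0  1  1  1  2  3  3

3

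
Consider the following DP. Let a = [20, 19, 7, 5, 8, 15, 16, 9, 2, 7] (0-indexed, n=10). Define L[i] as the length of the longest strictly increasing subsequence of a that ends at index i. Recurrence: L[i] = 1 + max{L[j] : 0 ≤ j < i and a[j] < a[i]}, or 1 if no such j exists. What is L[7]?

3

   i    0    1    2    3    4    5    6    7    8    9
a[i]   20   19    7    5    8   15   16    9    2    7
L[i]    1    1    1    1    2    3    4    3    1    2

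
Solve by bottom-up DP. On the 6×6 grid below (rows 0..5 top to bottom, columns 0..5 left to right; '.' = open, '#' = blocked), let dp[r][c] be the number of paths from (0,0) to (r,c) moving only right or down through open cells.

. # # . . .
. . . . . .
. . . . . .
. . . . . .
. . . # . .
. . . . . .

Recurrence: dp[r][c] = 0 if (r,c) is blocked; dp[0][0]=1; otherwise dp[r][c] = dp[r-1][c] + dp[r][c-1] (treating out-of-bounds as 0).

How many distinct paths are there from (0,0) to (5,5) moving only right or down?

66

r\c   0   1   2   3   4   5
  0   1   0   0   0   0   0
  1   1   1   1   1   1   1
  2   1   2   3   4   5   6
  3   1   3   6  10  15  21
  4   1   4  10   0  15  36
  5   1   5  15  15  30  66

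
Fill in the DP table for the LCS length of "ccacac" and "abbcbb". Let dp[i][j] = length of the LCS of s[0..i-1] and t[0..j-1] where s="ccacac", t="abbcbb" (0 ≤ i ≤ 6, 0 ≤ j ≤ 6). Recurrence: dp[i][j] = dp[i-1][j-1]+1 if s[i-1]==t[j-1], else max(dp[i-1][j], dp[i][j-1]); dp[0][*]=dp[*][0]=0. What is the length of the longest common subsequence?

   ''  a  b  b  c  b  b
''  0  0  0  0  0  0  0
 c  0  0  0  0  1  1  1
 c  0  0  0  0  1  1  1
 a  0  1  1  1  1  1  1
 c  0  1  1  1  2  2  2
 a  0  1  1  1  2  2  2
 c  0  1  1  1  2  2  2

2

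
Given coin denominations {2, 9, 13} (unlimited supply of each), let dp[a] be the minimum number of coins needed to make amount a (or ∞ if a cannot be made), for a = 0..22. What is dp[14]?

7

 a  0  1  2  3  4  5  6  7  8  9 10 11 12 13 14 15 16 17 18 19 20 21 22
dp  0  -  1  -  2  -  3  -  4  1  5  2  6  1  7  2  8  3  2  4  3  5  2
(- denotes ∞ / unreachable)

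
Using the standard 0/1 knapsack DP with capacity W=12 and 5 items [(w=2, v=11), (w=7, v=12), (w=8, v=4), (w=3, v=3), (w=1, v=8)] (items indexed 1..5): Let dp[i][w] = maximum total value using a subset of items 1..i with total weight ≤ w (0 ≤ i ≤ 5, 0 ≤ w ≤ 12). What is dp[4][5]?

i\w   0   1   2   3   4   5   6   7   8   9  10  11  12
  0   0   0   0   0   0   0   0   0   0   0   0   0   0
  1   0   0  11  11  11  11  11  11  11  11  11  11  11
  2   0   0  11  11  11  11  11  12  12  23  23  23  23
  3   0   0  11  11  11  11  11  12  12  23  23  23  23
  4   0   0  11  11  11  14  14  14  14  23  23  23  26
  5   0   8  11  19  19  19  22  22  22  23  31  31  31

14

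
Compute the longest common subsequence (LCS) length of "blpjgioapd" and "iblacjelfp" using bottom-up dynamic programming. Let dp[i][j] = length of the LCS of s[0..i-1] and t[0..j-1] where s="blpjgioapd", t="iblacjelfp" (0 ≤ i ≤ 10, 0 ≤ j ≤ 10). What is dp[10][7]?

   ''  i  b  l  a  c  j  e  l  f  p
''  0  0  0  0  0  0  0  0  0  0  0
 b  0  0  1  1  1  1  1  1  1  1  1
 l  0  0  1  2  2  2  2  2  2  2  2
 p  0  0  1  2  2  2  2  2  2  2  3
 j  0  0  1  2  2  2  3  3  3  3  3
 g  0  0  1  2  2  2  3  3  3  3  3
 i  0  1  1  2  2  2  3  3  3  3  3
 o  0  1  1  2  2  2  3  3  3  3  3
 a  0  1  1  2  3  3  3  3  3  3  3
 p  0  1  1  2  3  3  3  3  3  3  4
 d  0  1  1  2  3  3  3  3  3  3  4

3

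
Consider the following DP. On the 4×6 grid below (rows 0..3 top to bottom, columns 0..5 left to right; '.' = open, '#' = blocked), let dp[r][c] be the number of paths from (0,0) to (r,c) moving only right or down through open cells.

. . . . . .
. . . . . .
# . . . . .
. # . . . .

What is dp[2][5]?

20

r\c   0   1   2   3   4   5
  0   1   1   1   1   1   1
  1   1   2   3   4   5   6
  2   0   2   5   9  14  20
  3   0   0   5  14  28  48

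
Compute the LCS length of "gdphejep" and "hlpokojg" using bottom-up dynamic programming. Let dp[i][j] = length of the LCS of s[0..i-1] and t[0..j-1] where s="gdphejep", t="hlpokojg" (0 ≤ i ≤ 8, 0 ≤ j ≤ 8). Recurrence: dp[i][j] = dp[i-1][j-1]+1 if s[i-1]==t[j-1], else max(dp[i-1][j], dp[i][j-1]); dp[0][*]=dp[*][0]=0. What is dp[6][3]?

   ''  h  l  p  o  k  o  j  g
''  0  0  0  0  0  0  0  0  0
 g  0  0  0  0  0  0  0  0  1
 d  0  0  0  0  0  0  0  0  1
 p  0  0  0  1  1  1  1  1  1
 h  0  1  1  1  1  1  1  1  1
 e  0  1  1  1  1  1  1  1  1
 j  0  1  1  1  1  1  1  2  2
 e  0  1  1  1  1  1  1  2  2
 p  0  1  1  2  2  2  2  2  2

1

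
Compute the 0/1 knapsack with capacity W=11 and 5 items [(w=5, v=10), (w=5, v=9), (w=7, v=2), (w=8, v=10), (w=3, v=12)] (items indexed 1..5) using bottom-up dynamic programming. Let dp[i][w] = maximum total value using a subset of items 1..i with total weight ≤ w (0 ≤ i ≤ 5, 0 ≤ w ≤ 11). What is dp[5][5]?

i\w   0   1   2   3   4   5   6   7   8   9  10  11
  0   0   0   0   0   0   0   0   0   0   0   0   0
  1   0   0   0   0   0  10  10  10  10  10  10  10
  2   0   0   0   0   0  10  10  10  10  10  19  19
  3   0   0   0   0   0  10  10  10  10  10  19  19
  4   0   0   0   0   0  10  10  10  10  10  19  19
  5   0   0   0  12  12  12  12  12  22  22  22  22

12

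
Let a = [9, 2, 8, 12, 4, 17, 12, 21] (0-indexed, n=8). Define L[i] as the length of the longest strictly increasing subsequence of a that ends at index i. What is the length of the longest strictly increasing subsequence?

5

   i    0    1    2    3    4    5    6    7
a[i]    9    2    8   12    4   17   12   21
L[i]    1    1    2    3    2    4    3    5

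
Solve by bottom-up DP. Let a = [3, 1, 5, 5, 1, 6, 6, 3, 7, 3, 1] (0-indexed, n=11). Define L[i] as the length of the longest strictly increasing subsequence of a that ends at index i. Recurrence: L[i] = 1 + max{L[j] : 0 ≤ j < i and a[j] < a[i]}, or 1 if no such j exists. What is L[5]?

3

   i    0    1    2    3    4    5    6    7    8    9   10
a[i]    3    1    5    5    1    6    6    3    7    3    1
L[i]    1    1    2    2    1    3    3    2    4    2    1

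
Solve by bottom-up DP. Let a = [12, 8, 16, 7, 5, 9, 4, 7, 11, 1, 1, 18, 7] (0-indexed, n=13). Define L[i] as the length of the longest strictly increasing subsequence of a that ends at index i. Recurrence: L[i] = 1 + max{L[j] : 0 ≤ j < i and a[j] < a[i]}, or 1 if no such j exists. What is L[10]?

1

   i    0    1    2    3    4    5    6    7    8    9   10   11   12
a[i]   12    8   16    7    5    9    4    7   11    1    1   18    7
L[i]    1    1    2    1    1    2    1    2    3    1    1    4    2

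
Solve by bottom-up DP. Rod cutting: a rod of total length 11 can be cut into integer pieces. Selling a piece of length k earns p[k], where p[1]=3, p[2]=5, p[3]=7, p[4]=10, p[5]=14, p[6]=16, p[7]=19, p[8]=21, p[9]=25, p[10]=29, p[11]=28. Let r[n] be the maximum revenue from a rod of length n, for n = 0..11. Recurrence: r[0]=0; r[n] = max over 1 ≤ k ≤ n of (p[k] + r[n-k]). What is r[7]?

21

   n    0    1    2    3    4    5    6    7    8    9   10   11
r[n]    0    3    6    9   12   15   18   21   24   27   30   33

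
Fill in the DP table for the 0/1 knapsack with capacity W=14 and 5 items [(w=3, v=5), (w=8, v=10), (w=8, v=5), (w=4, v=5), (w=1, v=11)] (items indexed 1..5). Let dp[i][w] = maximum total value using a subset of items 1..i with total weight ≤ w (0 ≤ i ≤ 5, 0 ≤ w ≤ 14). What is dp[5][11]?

21

i\w   0   1   2   3   4   5   6   7   8   9  10  11  12  13  14
  0   0   0   0   0   0   0   0   0   0   0   0   0   0   0   0
  1   0   0   0   5   5   5   5   5   5   5   5   5   5   5   5
  2   0   0   0   5   5   5   5   5  10  10  10  15  15  15  15
  3   0   0   0   5   5   5   5   5  10  10  10  15  15  15  15
  4   0   0   0   5   5   5   5  10  10  10  10  15  15  15  15
  5   0  11  11  11  16  16  16  16  21  21  21  21  26  26  26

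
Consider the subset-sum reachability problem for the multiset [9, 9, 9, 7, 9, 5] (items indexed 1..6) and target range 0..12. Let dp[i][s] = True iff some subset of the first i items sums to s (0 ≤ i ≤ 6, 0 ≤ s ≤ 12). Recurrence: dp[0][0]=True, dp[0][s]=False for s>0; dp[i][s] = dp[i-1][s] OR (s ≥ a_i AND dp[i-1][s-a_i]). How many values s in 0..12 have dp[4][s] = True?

3

i\s   0   1   2   3   4   5   6   7   8   9  10  11  12
  0   T   F   F   F   F   F   F   F   F   F   F   F   F
  1   T   F   F   F   F   F   F   F   F   T   F   F   F
  2   T   F   F   F   F   F   F   F   F   T   F   F   F
  3   T   F   F   F   F   F   F   F   F   T   F   F   F
  4   T   F   F   F   F   F   F   T   F   T   F   F   F
  5   T   F   F   F   F   F   F   T   F   T   F   F   F
  6   T   F   F   F   F   T   F   T   F   T   F   F   T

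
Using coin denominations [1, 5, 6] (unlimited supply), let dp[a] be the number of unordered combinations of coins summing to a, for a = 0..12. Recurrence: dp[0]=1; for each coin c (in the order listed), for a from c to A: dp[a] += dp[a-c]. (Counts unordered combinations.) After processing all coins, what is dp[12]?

after  coin     0     1     2     3     4     5     6     7     8     9    10    11    12
          1     1     1     1     1     1     1     1     1     1     1     1     1     1
          5     1     1     1     1     1     2     2     2     2     2     3     3     3
          6     1     1     1     1     1     2     3     3     3     3     4     5     6

6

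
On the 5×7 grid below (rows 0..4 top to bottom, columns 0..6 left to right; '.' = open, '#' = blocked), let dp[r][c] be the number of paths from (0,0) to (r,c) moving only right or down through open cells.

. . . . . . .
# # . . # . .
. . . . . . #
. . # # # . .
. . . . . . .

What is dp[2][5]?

r\c   0   1   2   3   4   5   6
  0   1   1   1   1   1   1   1
  1   0   0   1   2   0   1   2
  2   0   0   1   3   3   4   0
  3   0   0   0   0   0   4   4
  4   0   0   0   0   0   4   8

4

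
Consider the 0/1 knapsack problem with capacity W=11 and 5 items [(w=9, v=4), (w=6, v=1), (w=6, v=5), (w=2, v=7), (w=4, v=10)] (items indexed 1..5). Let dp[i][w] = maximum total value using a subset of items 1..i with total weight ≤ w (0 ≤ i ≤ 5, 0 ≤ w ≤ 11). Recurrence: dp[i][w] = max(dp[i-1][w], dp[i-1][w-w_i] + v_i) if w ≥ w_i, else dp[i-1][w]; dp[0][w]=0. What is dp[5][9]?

17

i\w   0   1   2   3   4   5   6   7   8   9  10  11
  0   0   0   0   0   0   0   0   0   0   0   0   0
  1   0   0   0   0   0   0   0   0   0   4   4   4
  2   0   0   0   0   0   0   1   1   1   4   4   4
  3   0   0   0   0   0   0   5   5   5   5   5   5
  4   0   0   7   7   7   7   7   7  12  12  12  12
  5   0   0   7   7  10  10  17  17  17  17  17  17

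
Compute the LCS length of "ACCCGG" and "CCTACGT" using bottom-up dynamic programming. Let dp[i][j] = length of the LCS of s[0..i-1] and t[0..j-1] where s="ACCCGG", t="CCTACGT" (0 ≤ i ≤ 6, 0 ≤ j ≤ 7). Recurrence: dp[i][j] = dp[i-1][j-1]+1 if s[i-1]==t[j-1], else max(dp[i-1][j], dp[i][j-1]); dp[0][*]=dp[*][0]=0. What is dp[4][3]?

2

   ''  C  C  T  A  C  G  T
''  0  0  0  0  0  0  0  0
 A  0  0  0  0  1  1  1  1
 C  0  1  1  1  1  2  2  2
 C  0  1  2  2  2  2  2  2
 C  0  1  2  2  2  3  3  3
 G  0  1  2  2  2  3  4  4
 G  0  1  2  2  2  3  4  4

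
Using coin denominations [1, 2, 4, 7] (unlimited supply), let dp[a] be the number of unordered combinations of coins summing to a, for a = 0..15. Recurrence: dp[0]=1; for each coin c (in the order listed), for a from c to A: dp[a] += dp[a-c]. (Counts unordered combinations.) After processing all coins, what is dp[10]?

14

after  coin     0     1     2     3     4     5     6     7     8     9    10    11    12    13    14    15
          1     1     1     1     1     1     1     1     1     1     1     1     1     1     1     1     1
          2     1     1     2     2     3     3     4     4     5     5     6     6     7     7     8     8
          4     1     1     2     2     4     4     6     6     9     9    12    12    16    16    20    20
          7     1     1     2     2     4     4     6     7    10    11    14    16    20    22    27    30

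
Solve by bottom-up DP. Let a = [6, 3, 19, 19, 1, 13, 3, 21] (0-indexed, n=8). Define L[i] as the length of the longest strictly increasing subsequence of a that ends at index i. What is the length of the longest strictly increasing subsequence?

3

   i    0    1    2    3    4    5    6    7
a[i]    6    3   19   19    1   13    3   21
L[i]    1    1    2    2    1    2    2    3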